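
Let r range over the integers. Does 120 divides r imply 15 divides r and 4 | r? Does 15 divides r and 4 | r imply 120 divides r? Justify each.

(→) If 120 ∣ r, write r = 120q. Since 120 = 8·15, r = 15·(8q), so 15 ∣ r; and since 120 = 30·4, r = 4·(30q), so 4 ∣ r.

(←) This fails: take r = 60. Both 15 ∣ 60 and 4 ∣ 60, yet 60 is not a multiple of 120 (since 60 = 0·120 + 60), so 120 ∤ 60.

Not equivalent: only (⇒) holds.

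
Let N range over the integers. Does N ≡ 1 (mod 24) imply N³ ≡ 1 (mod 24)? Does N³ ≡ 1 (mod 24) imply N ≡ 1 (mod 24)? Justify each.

Forward direction. Suppose N ≡ 1 (mod 24). Write N = 24j + 1. Then (24j + 1)³ = 13824j³ + 1728j² + 72j + 1 = 24(576j³ + 72j² + 3j) + 1, so N³ ≡ 1 (mod 24).

Converse. Suppose N³ ≡ 1 (mod 24). The only residue r in {0, …, 23} with r³ ≡ 1 (mod 24) is r = 1, so N ≡ 1 (mod 24).

The biconditional holds.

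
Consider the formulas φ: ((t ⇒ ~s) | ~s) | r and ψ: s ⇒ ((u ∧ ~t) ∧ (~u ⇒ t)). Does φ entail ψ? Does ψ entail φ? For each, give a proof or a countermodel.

[⇒] This fails. Under r = F, t = F, s = T, u = F, the left side is true but the right side is false.

[⇐] Assume the antecedent. If s is true, the antecedent forces (r = F, t = F, s = T, u = T) or (r = T, t = F, s = T, u = T), and ((t ⇒ ~s) | ~s) | r holds there. If s is false, ((t ⇒ ~s) | ~s) | r reduces to true regardless of the other variables. Either way ((t ⇒ ~s) | ~s) | r holds.

Only the converse holds.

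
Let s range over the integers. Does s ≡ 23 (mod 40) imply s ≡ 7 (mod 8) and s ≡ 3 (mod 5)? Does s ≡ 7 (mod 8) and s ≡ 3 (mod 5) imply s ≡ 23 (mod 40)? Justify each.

Equivalent; both directions hold.

(⇒) Suppose s ≡ 23 (mod 40); write s = 40j + 23. Since 8 ∣ 40, reducing mod 8 gives s ≡ 23 ≡ 7 (mod 8); since 5 ∣ 40, reducing mod 5 gives s ≡ 23 ≡ 3 (mod 5).

(⇐) Conversely, if s ≡ 7 (mod 8) and s ≡ 3 (mod 5), then by the Chinese remainder theorem s ≡ 23 (mod 40). This is exactly s ≡ 23 (mod 40).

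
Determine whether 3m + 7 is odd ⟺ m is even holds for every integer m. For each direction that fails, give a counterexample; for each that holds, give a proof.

Both implications hold.

(⟹) Suppose 3m + 7 is odd. Since 3 is odd, 3m and m have the same parity, so 3m + 7 ≡ m + 7 (mod 2). As 7 is odd, 3m + 7 is odd exactly when m is even. Thus m is even.

(⟸) Conversely, suppose m is even; write m = 2j. Then 3m + 7 = 3·(2j) + 7 = 2·3j + 7, which is odd.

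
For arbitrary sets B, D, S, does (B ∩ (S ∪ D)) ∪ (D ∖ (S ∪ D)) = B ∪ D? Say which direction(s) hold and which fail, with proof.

(⊇) This inclusion fails. Take B = {1}, D = ∅, S = ∅; then 1 ∈ B ∪ D but 1 ∉ (B ∩ (S ∪ D)) ∪ (D ∖ (S ∪ D)).

(⊆) Let x ∈ (B ∩ (S ∪ D)) ∪ (D ∖ (S ∪ D)). Then either x ∈ B ∩ D and x ∉ S; or x ∈ B ∩ S and x ∉ D; or x ∈ B ∩ D ∩ S. In each case x ∈ B ∪ D, so (B ∩ (S ∪ D)) ∪ (D ∖ (S ∪ D)) ⊆ B ∪ D.

(⊆) holds; (⊇) fails.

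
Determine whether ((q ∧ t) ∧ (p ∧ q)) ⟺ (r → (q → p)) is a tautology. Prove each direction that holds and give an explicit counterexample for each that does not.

Not equivalent: only (⇒) holds.

(⟸) This fails. Under t = F, p = F, r = F, q = F, the left side is false but the right side is true.

(⟹) Assume the antecedent. If t is true, the antecedent forces (t = T, p = T, r = F, q = T) or (t = T, p = T, r = T, q = T), and r → (q → p) holds there. If t is false, the antecedent cannot hold. Either way r → (q → p) holds.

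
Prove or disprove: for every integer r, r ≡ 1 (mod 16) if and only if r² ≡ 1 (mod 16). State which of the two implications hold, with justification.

Not equivalent: only (⇒) holds.

(⇒) Suppose r ≡ 1 (mod 16). Write r = 16j + 1. Then (16j + 1)² = 256j² + 32j + 1 = 16(16j² + 2j) + 1, so r² ≡ 1 (mod 16).

(⇐) This fails: take r = 7. Then 7² = 49 ≡ 1 (mod 16), yet 7 ≡ 7 (mod 16), not 1.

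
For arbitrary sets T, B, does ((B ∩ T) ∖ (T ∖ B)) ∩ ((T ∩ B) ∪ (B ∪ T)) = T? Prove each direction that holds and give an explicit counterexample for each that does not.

(⟹) Let x ∈ ((B ∩ T) ∖ (T ∖ B)) ∩ ((T ∩ B) ∪ (B ∪ T)). Then x ∈ T ∩ B, from which x ∈ T.

(⟸) This inclusion fails. Take T = {1}, B = ∅; then 1 ∈ T but 1 ∉ ((B ∩ T) ∖ (T ∖ B)) ∩ ((T ∩ B) ∪ (B ∪ T)).

Only the forward inclusion holds.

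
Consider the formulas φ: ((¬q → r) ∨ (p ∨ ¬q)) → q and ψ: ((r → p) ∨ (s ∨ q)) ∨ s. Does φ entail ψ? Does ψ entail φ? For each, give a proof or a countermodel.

Not equivalent: only (⇒) holds.

Converse. This fails. Under q = F, r = F, s = F, p = F, the left side is false but the right side is true.

Forward direction. Assume the antecedent. If q is true, ((r → p) ∨ (s ∨ q)) ∨ s reduces to true regardless of the other variables. If q is false, the antecedent cannot hold. Either way ((r → p) ∨ (s ∨ q)) ∨ s holds.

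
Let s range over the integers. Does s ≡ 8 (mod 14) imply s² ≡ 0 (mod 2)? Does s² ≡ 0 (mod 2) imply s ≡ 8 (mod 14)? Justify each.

Only the forward implication holds.

(→) Suppose s ≡ 8 (mod 14). Then s² ≡ 8² = 64 (mod 14), and since 2 ∣ 14, also s² ≡ 0 (mod 2).

(←) This fails: take s = 0. Then 0² = 0 ≡ 0 (mod 2), yet 0 ≡ 0 (mod 14), not 8.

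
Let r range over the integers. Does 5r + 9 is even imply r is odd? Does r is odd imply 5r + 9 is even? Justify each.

Both implications hold.

[⇐] Suppose r is odd; write r = 2j + 1. Then 5r + 9 = 5·(2j + 1) + 9 = 2·5j + 14, which is even.

[⇒] Suppose 5r + 9 is even. Since 5 is odd, 5r and r have the same parity, so 5r + 9 ≡ r + 9 (mod 2). As 9 is odd, 5r + 9 is even exactly when r is odd. Thus r is odd.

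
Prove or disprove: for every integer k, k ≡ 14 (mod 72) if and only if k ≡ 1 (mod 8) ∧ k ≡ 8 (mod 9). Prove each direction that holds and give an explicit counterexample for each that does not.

Both directions fail.

(⟹) This fails: k = 14 gives 14 ≡ 14 (mod 72) but 14 ≡ 6 (mod 8), so the conjunction on the right does not hold.

(⟸) This fails: k = 17 satisfies both congruences on the right (17 ≡ 1 mod 8 and 17 ≡ 8 mod 9) yet 17 ≡ 17 (mod 72), not 14.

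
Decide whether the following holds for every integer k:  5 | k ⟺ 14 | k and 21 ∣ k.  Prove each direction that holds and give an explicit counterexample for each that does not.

Forward direction. This fails: take k = 5. Certainly 5 ∣ 5, but 14 ∤ 5.

Converse. This fails: take k = 42. Both 14 ∣ 42 and 21 ∣ 42, yet 42 is not a multiple of 5 (since 42 = 8·5 + 2), so 5 ∤ 42.

Neither implication holds.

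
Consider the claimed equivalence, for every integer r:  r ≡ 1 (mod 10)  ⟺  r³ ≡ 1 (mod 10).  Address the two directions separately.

Equivalent; both directions hold.

[⇒] Suppose r ≡ 1 (mod 10). Write r = 10j + 1. Then (10j + 1)³ = 1000j³ + 300j² + 30j + 1 = 10(100j³ + 30j² + 3j) + 1, so r³ ≡ 1 (mod 10).

[⇐] Conversely, suppose r³ ≡ 1 (mod 10). The only residue r in {0, …, 9} with r³ ≡ 1 (mod 10) is r = 1, so r ≡ 1 (mod 10).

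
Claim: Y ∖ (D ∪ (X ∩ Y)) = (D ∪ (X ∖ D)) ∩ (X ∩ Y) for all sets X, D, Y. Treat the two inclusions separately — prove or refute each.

(⟹) This inclusion fails. Take X = ∅, D = ∅, Y = {1}; then 1 ∈ Y ∖ (D ∪ (X ∩ Y)) but 1 ∉ (D ∪ (X ∖ D)) ∩ (X ∩ Y).

(⟸) This inclusion fails. Take X = {1}, D = ∅, Y = {1}; then 1 ∈ (D ∪ (X ∖ D)) ∩ (X ∩ Y) but 1 ∉ Y ∖ (D ∪ (X ∩ Y)).

Both inclusions fail.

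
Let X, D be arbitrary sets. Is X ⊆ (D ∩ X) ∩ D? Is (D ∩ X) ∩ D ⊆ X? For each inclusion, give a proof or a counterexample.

Only the reverse inclusion holds.

(⟹) This inclusion fails. Take X = {1}, D = ∅; then 1 ∈ X but 1 ∉ (D ∩ X) ∩ D.

(⟸) Let x ∈ (D ∩ X) ∩ D. Then x ∈ X ∩ D, from which x ∈ X.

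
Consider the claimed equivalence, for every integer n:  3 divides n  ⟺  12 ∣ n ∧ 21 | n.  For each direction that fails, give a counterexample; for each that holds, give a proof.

Only the converse holds.

(→) This fails: take n = 3. Certainly 3 ∣ 3, but 12 ∤ 3.

(←) Suppose 12 ∣ n and 21 ∣ n. Any common multiple of 12 and 21 is a multiple of their lcm; here lcm(12, 21) = 12·21/gcd(12, 21) = 252/3 = 84, so 84 ∣ n. Since 3 ∣ 84, it follows that 3 ∣ n.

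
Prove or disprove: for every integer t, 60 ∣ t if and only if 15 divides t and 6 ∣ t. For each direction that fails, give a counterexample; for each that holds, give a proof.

The forward direction holds; the converse fails.

(⇒) If 60 ∣ t, write t = 60q. Since 60 = 4·15, t = 15·(4q), so 15 ∣ t; and since 60 = 10·6, t = 6·(10q), so 6 ∣ t.

(⇐) This fails: take t = 30. Both 15 ∣ 30 and 6 ∣ 30, yet 30 is not a multiple of 60 (since 30 = 0·60 + 30), so 60 ∤ 30.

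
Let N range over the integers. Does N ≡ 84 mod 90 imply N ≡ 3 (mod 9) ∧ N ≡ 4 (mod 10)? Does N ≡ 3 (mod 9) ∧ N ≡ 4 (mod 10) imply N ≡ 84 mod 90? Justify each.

(⇒) Suppose N ≡ 84 (mod 90); write N = 90j + 84. Since 9 ∣ 90, reducing mod 9 gives N ≡ 84 ≡ 3 (mod 9); since 10 ∣ 90, reducing mod 10 gives N ≡ 84 ≡ 4 (mod 10).

(⇐) Conversely, if N ≡ 3 (mod 9) and N ≡ 4 (mod 10), then by the Chinese remainder theorem N ≡ 84 (mod 90). This is exactly N ≡ 84 (mod 90).

Both directions hold.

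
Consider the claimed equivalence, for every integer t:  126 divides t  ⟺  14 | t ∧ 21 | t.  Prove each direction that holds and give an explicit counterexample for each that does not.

(⟹) If 126 ∣ t, write t = 126q. Since 126 = 9·14, t = 14·(9q), so 14 ∣ t; and since 126 = 6·21, t = 21·(6q), so 21 ∣ t.

(⟸) This fails: take t = 42. Both 14 ∣ 42 and 21 ∣ 42, yet 42 is not a multiple of 126 (since 42 = 0·126 + 42), so 126 ∤ 42.

The forward direction holds; the converse fails.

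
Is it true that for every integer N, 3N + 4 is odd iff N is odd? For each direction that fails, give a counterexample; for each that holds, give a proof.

Equivalent; both directions hold.

(⟹) Suppose 3N + 4 is odd. Since 3 is odd, 3N and N have the same parity, so 3N + 4 ≡ N + 4 (mod 2). As 4 is even, 3N + 4 is odd exactly when N is odd. Thus N is odd.

(⟸) Conversely, suppose N is odd; write N = 2j + 1. Then 3N + 4 = 3·(2j + 1) + 4 = 2·3j + 7, which is odd.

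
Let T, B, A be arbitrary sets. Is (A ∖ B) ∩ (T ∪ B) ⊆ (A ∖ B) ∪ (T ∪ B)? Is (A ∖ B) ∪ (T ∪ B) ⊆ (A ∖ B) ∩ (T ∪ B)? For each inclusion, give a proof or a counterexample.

Only the forward inclusion holds.

(⟹) Let x ∈ (A ∖ B) ∩ (T ∪ B). Then x ∈ T ∩ A and x ∉ B, from which x ∈ (A ∖ B) ∪ (T ∪ B).

(⟸) This inclusion fails. Take T = {1}, B = ∅, A = ∅; then 1 ∈ (A ∖ B) ∪ (T ∪ B) but 1 ∉ (A ∖ B) ∩ (T ∪ B).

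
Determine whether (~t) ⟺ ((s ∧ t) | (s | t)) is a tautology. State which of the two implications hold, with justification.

(⇒) fails and (⇐) fails.

(⇒) This fails. Under s = F, t = F, the left side is true but the right side is false.

(⇐) This fails. Under s = F, t = T, the left side is false but the right side is true.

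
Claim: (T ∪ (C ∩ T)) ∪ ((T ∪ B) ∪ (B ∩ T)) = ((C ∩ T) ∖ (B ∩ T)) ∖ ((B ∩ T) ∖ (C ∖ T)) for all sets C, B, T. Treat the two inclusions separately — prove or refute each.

(⟹) This inclusion fails. Take C = ∅, B = {1}, T = ∅; then 1 ∈ (T ∪ (C ∩ T)) ∪ ((T ∪ B) ∪ (B ∩ T)) but 1 ∉ ((C ∩ T) ∖ (B ∩ T)) ∖ ((B ∩ T) ∖ (C ∖ T)).

(⟸) Let x ∈ ((C ∩ T) ∖ (B ∩ T)) ∖ ((B ∩ T) ∖ (C ∖ T)). Then x ∈ C ∩ T and x ∉ B, from which x ∈ (T ∪ (C ∩ T)) ∪ ((T ∪ B) ∪ (B ∩ T)).

(⊆) fails; (⊇) holds.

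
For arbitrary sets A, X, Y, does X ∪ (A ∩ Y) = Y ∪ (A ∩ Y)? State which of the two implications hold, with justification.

Both inclusions fail.

Forward inclusion. This inclusion fails. Take A = ∅, X = {1}, Y = ∅; then 1 ∈ X ∪ (A ∩ Y) but 1 ∉ Y ∪ (A ∩ Y).

Reverse inclusion. This inclusion fails. Take A = ∅, X = ∅, Y = {1}; then 1 ∈ Y ∪ (A ∩ Y) but 1 ∉ X ∪ (A ∩ Y).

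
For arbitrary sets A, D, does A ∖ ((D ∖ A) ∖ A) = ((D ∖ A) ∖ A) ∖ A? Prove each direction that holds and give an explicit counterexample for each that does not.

(⊆) This inclusion fails. Take A = {1}, D = ∅; then 1 ∈ A ∖ ((D ∖ A) ∖ A) but 1 ∉ ((D ∖ A) ∖ A) ∖ A.

(⊇) This inclusion fails. Take A = ∅, D = {1}; then 1 ∈ ((D ∖ A) ∖ A) ∖ A but 1 ∉ A ∖ ((D ∖ A) ∖ A).

Neither inclusion holds.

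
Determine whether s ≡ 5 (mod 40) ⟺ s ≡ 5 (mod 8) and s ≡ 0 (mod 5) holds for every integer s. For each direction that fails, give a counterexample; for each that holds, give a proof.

(⇒) Suppose s ≡ 5 (mod 40); write s = 40j + 5. Since 8 ∣ 40, reducing mod 8 gives s ≡ 5 (mod 8); since 5 ∣ 40, reducing mod 5 gives s ≡ 5 ≡ 0 (mod 5).

(⇐) Conversely, if s ≡ 5 (mod 8) and s ≡ 0 (mod 5), then by the Chinese remainder theorem s ≡ 5 (mod 40). This is exactly s ≡ 5 (mod 40).

Both directions hold; the statement is true.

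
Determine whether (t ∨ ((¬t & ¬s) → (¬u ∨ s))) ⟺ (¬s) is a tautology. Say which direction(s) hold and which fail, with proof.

(→) This fails. Under s = T, u = F, t = F, the left side is true but the right side is false.

(←) This fails. Under s = F, u = T, t = F, the left side is false but the right side is true.

Both directions fail.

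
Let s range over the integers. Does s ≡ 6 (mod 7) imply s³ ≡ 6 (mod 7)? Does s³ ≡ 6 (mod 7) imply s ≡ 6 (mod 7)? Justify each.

The forward direction holds; the converse fails.

(⟹) Suppose s ≡ 6 (mod 7). Write s = 7j + 6. Then (7j + 6)³ = 343j³ + 882j² + 756j + 216 = 7(49j³ + 126j² + 108j + 30) + 6, so s³ ≡ 6 (mod 7).

(⟸) This fails: take s = 3. Then 3³ = 27 ≡ 6 (mod 7), yet 3 ≡ 3 (mod 7), not 6.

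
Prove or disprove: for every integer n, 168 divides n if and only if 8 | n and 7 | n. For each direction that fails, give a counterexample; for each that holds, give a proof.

[⇒] If 168 ∣ n, write n = 168q. Since 168 = 21·8, n = 8·(21q), so 8 ∣ n; and since 168 = 24·7, n = 7·(24q), so 7 ∣ n.

[⇐] This fails: take n = 56. Both 8 ∣ 56 and 7 ∣ 56, yet 56 is not a multiple of 168 (since 56 = 0·168 + 56), so 168 ∤ 56.

The forward direction holds; the converse fails.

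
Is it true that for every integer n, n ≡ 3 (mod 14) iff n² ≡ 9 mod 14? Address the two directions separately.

(→) Suppose n ≡ 3 (mod 14). Write n = 14j + 3. Then (14j + 3)² = 196j² + 84j + 9 = 14(14j² + 6j) + 9, so n² ≡ 9 (mod 14).

(←) This fails: take n = 11. Then 11² = 121 ≡ 9 (mod 14), yet 11 ≡ 11 (mod 14), not 3.

Only the forward direction holds.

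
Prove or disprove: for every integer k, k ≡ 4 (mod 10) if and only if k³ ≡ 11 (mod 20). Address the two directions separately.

(→) This fails: take k = 4. Then 4 ≡ 4 (mod 10), but 4³ = 64 ≡ 4 (mod 20), not 11.

(←) This fails: take k = 11. Then 11³ = 1331 ≡ 11 (mod 20), yet 11 ≡ 1 (mod 10), not 4.

Both directions fail.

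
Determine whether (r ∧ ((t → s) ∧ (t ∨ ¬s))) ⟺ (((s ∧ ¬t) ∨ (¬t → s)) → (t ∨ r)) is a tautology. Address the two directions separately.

[⇒] Assume the antecedent. If s is true, the antecedent forces (s = T, t = T, r = T), and the consequent holds there. If s is false, the consequent reduces to true regardless of the other variables. Either way the consequent holds.

[⇐] This fails. Under s = F, t = F, r = F, the left side is false but the right side is true.

Only the forward implication holds.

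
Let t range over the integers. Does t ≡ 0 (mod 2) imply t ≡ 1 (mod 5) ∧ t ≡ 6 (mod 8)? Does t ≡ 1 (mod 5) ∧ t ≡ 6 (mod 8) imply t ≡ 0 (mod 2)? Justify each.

Only the reverse direction holds.

(⇒) This fails: t = 0 gives 0 ≡ 0 (mod 2) but 0 ≡ 0 (mod 5), so the conjunction on the right does not hold.

(⇐) Conversely, if t ≡ 1 (mod 5) and t ≡ 6 (mod 8), then by the Chinese remainder theorem t ≡ 6 (mod 40). Since 6 ≡ 0 (mod 2) and 2 ∣ 40, we get t ≡ 0 (mod 2).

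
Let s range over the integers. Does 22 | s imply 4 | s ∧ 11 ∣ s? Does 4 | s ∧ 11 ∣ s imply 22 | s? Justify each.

Only the reverse direction holds.

[⇒] This fails: take s = 22. Certainly 22 ∣ 22, but 4 ∤ 22.

[⇐] Suppose 4 ∣ s and 11 ∣ s. Any common multiple of 4 and 11 is a multiple of their lcm; here gcd(4, 11) = 1, so lcm(4, 11) = 4·11 = 44, so 44 ∣ s. Since 22 ∣ 44, it follows that 22 ∣ s.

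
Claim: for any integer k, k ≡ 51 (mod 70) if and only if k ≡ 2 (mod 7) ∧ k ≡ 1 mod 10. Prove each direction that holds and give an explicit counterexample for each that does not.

Converse. If k ≡ 2 (mod 7) and k ≡ 1 (mod 10), then by the Chinese remainder theorem k ≡ 51 (mod 70). This is exactly k ≡ 51 (mod 70).

Forward direction. Suppose k ≡ 51 (mod 70); write k = 70j + 51. Since 7 ∣ 70, reducing mod 7 gives k ≡ 51 ≡ 2 (mod 7); since 10 ∣ 70, reducing mod 10 gives k ≡ 51 ≡ 1 (mod 10).

Both implications hold.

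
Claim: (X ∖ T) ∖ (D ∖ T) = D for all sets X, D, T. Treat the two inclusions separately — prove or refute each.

(⟹) This inclusion fails. Take X = {1}, D = ∅, T = ∅; then 1 ∈ (X ∖ T) ∖ (D ∖ T) but 1 ∉ D.

(⟸) This inclusion fails. Take X = ∅, D = {1}, T = ∅; then 1 ∈ D but 1 ∉ (X ∖ T) ∖ (D ∖ T).

Neither inclusion holds.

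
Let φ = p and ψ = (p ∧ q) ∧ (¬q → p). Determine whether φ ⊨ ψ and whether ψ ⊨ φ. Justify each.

Only the converse holds.

Converse. Assume the antecedent. If q is true, the antecedent forces (q = T, p = T), and p holds there. If q is false, the antecedent cannot hold. Either way p holds.

Forward direction. This fails. Under q = F, p = T, the left side is true but the right side is false.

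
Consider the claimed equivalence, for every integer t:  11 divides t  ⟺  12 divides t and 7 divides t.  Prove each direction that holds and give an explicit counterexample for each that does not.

(⇒) This fails: take t = 11. Certainly 11 ∣ 11, but 12 ∤ 11.

(⇐) This fails: take t = 84. Both 12 ∣ 84 and 7 ∣ 84, yet 84 is not a multiple of 11 (since 84 = 7·11 + 7), so 11 ∤ 84.

Neither implication holds.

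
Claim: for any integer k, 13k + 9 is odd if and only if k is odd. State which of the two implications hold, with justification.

Forward direction. This fails: k = 6 gives 13k + 9 = 87, which is odd, but 6 is even, not odd.

Converse. This also fails: k = 5 is odd, but 13k + 9 = 74 is even, not odd.

Neither direction holds.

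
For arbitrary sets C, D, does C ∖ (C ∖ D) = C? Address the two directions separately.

Only the forward inclusion holds.

Forward inclusion. Let x ∈ C ∖ (C ∖ D). Then x ∈ C ∩ D, from which x ∈ C.

Reverse inclusion. This inclusion fails. Take C = {1}, D = ∅; then 1 ∈ C but 1 ∉ C ∖ (C ∖ D).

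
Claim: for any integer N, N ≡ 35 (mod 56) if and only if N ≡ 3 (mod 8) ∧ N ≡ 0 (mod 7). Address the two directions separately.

(→) Suppose N ≡ 35 (mod 56); write N = 56j + 35. Since 8 ∣ 56, reducing mod 8 gives N ≡ 35 ≡ 3 (mod 8); since 7 ∣ 56, reducing mod 7 gives N ≡ 35 ≡ 0 (mod 7).

(←) Conversely, if N ≡ 3 (mod 8) and N ≡ 0 (mod 7), then by the Chinese remainder theorem N ≡ 35 (mod 56). This is exactly N ≡ 35 (mod 56).

The biconditional holds.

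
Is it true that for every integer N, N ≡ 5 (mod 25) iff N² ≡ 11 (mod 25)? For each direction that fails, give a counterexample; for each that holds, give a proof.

[⇒] This fails: take N = 5. Then 5 ≡ 5 (mod 25), but 5² = 25 ≡ 0 (mod 25), not 11.

[⇐] This fails: take N = 6. Then 6² = 36 ≡ 11 (mod 25), yet 6 ≡ 6 (mod 25), not 5.

Both directions fail.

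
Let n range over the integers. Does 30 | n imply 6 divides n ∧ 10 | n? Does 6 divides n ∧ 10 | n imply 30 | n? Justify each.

(⇒) If 30 ∣ n, write n = 30q. Since 30 = 5·6, n = 6·(5q), so 6 ∣ n; and since 30 = 3·10, n = 10·(3q), so 10 ∣ n.

(⇐) Suppose 6 ∣ n and 10 ∣ n. Any common multiple of 6 and 10 is a multiple of their lcm; here lcm(6, 10) = 6·10/gcd(6, 10) = 60/2 = 30, so 30 ∣ n.

Both directions hold; the statement is true.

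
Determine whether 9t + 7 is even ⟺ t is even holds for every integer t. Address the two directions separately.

(→) This fails: t = 1 gives 9t + 7 = 16, which is even, but 1 is odd, not even.

(←) This also fails: t = 2 is even, but 9t + 7 = 25 is odd, not even.

Neither implication holds.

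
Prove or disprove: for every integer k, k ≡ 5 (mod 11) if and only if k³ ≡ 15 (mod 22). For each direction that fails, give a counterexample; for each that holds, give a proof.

The forward direction fails; the converse holds.

(⇒) This fails: take k = 16. Then 16 ≡ 5 (mod 11), but 16³ = 4096 ≡ 4 (mod 22), not 15.

(⇐) Conversely, the residues r modulo 22 with r³ ≡ 15 (mod 22) are exactly {5}, and each is ≡ 5 (mod 11).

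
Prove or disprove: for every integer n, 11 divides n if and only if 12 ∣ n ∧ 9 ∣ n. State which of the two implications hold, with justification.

(⇒) fails and (⇐) fails.

(⟹) This fails: take n = 11. Certainly 11 ∣ 11, but 12 ∤ 11.

(⟸) This fails: take n = 36. Both 12 ∣ 36 and 9 ∣ 36, yet 36 is not a multiple of 11 (since 36 = 3·11 + 3), so 11 ∤ 36.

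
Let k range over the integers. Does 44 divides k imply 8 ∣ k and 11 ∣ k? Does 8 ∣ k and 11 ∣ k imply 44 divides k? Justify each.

Not equivalent: only (⇐) holds.

(⟸) Suppose 8 ∣ k and 11 ∣ k. Any common multiple of 8 and 11 is a multiple of their lcm; here gcd(8, 11) = 1, so lcm(8, 11) = 8·11 = 88, so 88 ∣ k. Since 44 ∣ 88, it follows that 44 ∣ k.

(⟹) This fails: take k = 44. Certainly 44 ∣ 44, but 8 ∤ 44.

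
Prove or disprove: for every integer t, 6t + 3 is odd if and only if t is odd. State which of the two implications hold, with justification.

Only the converse holds.

(⟹) This fails: take t = 2. Then 6t + 3 = 15, which is odd, yet t = 2 is even, not odd.

(⟸) Suppose t is odd. Since 6 is even, 6t is even for every t, so 6t + 3 has the same parity as 3, which is odd. Hence 6t + 3 is odd.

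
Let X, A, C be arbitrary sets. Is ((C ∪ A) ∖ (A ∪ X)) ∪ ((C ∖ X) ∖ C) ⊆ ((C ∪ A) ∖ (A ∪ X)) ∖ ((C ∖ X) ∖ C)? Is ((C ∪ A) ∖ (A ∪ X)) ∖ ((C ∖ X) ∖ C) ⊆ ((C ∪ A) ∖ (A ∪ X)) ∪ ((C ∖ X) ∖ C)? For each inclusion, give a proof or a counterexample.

(⊆) Let x ∈ ((C ∪ A) ∖ (A ∪ X)) ∪ ((C ∖ X) ∖ C). Then x ∈ C and x ∉ X, A, from which x ∈ ((C ∪ A) ∖ (A ∪ X)) ∖ ((C ∖ X) ∖ C).

(⊇) Let x ∈ ((C ∪ A) ∖ (A ∪ X)) ∖ ((C ∖ X) ∖ C). Then x ∈ C and x ∉ X, A, from which x ∈ ((C ∪ A) ∖ (A ∪ X)) ∪ ((C ∖ X) ∖ C).

The two sets are equal.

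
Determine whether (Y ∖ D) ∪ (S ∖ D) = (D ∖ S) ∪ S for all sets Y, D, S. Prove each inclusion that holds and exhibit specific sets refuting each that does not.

Forward inclusion. This inclusion fails. Take Y = {1}, D = ∅, S = ∅; then 1 ∈ (Y ∖ D) ∪ (S ∖ D) but 1 ∉ (D ∖ S) ∪ S.

Reverse inclusion. This inclusion fails. Take Y = ∅, D = {1}, S = ∅; then 1 ∈ (D ∖ S) ∪ S but 1 ∉ (Y ∖ D) ∪ (S ∖ D).

(⊆) fails and (⊇) fails.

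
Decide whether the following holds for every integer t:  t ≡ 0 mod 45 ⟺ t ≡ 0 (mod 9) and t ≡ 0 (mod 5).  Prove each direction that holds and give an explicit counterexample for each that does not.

(⇒) Suppose t ≡ 0 (mod 45); write t = 45j + 0. Since 9 ∣ 45, reducing mod 9 gives t ≡ 0 (mod 9); since 5 ∣ 45, reducing mod 5 gives t ≡ 0 (mod 5).

(⇐) Conversely, if t ≡ 0 (mod 9) and t ≡ 0 (mod 5), then by the Chinese remainder theorem t ≡ 0 (mod 45). This is exactly t ≡ 0 (mod 45).

The biconditional holds.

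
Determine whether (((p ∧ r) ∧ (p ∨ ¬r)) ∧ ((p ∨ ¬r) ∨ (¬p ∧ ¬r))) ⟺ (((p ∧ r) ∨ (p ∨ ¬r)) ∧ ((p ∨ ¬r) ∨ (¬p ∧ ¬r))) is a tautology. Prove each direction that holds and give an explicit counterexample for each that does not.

Not equivalent: only (⇒) holds.

(⇒) Assume the antecedent. If p is true, the consequent reduces to true regardless of the other variables. If p is false, the antecedent cannot hold. Either way the consequent holds.

(⇐) This fails. Under p = F, r = F, the left side is false but the right side is true.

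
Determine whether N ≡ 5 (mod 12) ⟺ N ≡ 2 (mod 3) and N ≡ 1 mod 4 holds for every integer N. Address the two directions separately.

Forward direction. Suppose N ≡ 5 (mod 12); write N = 12j + 5. Since 3 ∣ 12, reducing mod 3 gives N ≡ 5 ≡ 2 (mod 3); since 4 ∣ 12, reducing mod 4 gives N ≡ 5 ≡ 1 (mod 4).

Converse. If N ≡ 2 (mod 3) and N ≡ 1 (mod 4), then by the Chinese remainder theorem N ≡ 5 (mod 12). This is exactly N ≡ 5 (mod 12).

Both directions hold.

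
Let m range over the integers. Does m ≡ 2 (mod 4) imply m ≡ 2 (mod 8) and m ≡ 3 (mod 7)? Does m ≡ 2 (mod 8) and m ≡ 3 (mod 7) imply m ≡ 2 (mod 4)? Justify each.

Not equivalent: only (⇐) holds.

(⇒) This fails: m = 2 gives 2 ≡ 2 (mod 4) but 2 ≡ 2 (mod 7), so the conjunction on the right does not hold.

(⇐) Conversely, if m ≡ 2 (mod 8) and m ≡ 3 (mod 7), then by the Chinese remainder theorem m ≡ 10 (mod 56). Since 10 ≡ 2 (mod 4) and 4 ∣ 56, we get m ≡ 2 (mod 4).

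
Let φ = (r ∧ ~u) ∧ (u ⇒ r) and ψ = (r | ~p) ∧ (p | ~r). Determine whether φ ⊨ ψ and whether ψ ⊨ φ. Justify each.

(⇒) This fails. Under p = F, r = T, u = F, the left side is true but the right side is false.

(⇐) This fails. Under p = F, r = F, u = F, the left side is false but the right side is true.

Both directions fail.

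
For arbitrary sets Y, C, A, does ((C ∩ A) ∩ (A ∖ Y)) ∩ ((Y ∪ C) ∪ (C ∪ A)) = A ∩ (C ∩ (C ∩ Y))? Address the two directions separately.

(⊆) This inclusion fails. Take Y = ∅, C = {1}, A = {1}; then 1 ∈ ((C ∩ A) ∩ (A ∖ Y)) ∩ ((Y ∪ C) ∪ (C ∪ A)) but 1 ∉ A ∩ (C ∩ (C ∩ Y)).

(⊇) This inclusion fails. Take Y = {1}, C = {1}, A = {1}; then 1 ∈ A ∩ (C ∩ (C ∩ Y)) but 1 ∉ ((C ∩ A) ∩ (A ∖ Y)) ∩ ((Y ∪ C) ∪ (C ∪ A)).

Neither inclusion holds.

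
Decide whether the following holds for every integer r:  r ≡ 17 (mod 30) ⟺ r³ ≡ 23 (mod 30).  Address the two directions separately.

Both implications hold.

(⇐) Suppose r³ ≡ 23 (mod 30). The only residue r in {0, …, 29} with r³ ≡ 23 (mod 30) is r = 17, so r ≡ 17 (mod 30).

(⇒) Suppose r ≡ 17 (mod 30). Write r = 30j + 17. Then (30j + 17)³ = 27000j³ + 45900j² + 26010j + 4913 = 30(900j³ + 1530j² + 867j + 163) + 23, so r³ ≡ 23 (mod 30).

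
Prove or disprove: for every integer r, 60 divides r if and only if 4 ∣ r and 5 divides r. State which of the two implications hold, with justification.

(⇒) holds; (⇐) fails.

(←) This fails: take r = 20. Both 4 ∣ 20 and 5 ∣ 20, yet 20 is not a multiple of 60 (since 20 = 0·60 + 20), so 60 ∤ 20.

(→) If 60 ∣ r, write r = 60q. Since 60 = 15·4, r = 4·(15q), so 4 ∣ r; and since 60 = 12·5, r = 5·(12q), so 5 ∣ r.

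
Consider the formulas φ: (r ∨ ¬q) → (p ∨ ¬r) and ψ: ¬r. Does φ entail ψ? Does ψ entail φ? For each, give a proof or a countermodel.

(⇒) This fails. Under p = T, r = T, q = F, the left side is true but the right side is false.

(⇐) Assume the antecedent. If p is true, (r ∨ ¬q) → (p ∨ ¬r) reduces to true regardless of the other variables. If p is false, the antecedent forces (p = F, r = F, q = F) or (p = F, r = F, q = T), and (r ∨ ¬q) → (p ∨ ¬r) holds there. Either way (r ∨ ¬q) → (p ∨ ¬r) holds.

The forward direction fails; the converse holds.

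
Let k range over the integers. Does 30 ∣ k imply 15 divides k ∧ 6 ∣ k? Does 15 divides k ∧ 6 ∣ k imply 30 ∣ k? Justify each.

The biconditional holds.

[⇒] If 30 ∣ k, write k = 30q. Since 30 = 2·15, k = 15·(2q), so 15 ∣ k; and since 30 = 5·6, k = 6·(5q), so 6 ∣ k.

[⇐] Suppose 15 ∣ k and 6 ∣ k. Any common multiple of 15 and 6 is a multiple of their lcm; here lcm(15, 6) = 15·6/gcd(15, 6) = 90/3 = 30, so 30 ∣ k.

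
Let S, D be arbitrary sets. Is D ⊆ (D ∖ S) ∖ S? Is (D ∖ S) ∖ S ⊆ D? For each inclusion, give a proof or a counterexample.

(⊇) Let x ∈ (D ∖ S) ∖ S. Then x ∈ D and x ∉ S, from which x ∈ D.

(⊆) This inclusion fails. Take S = {1}, D = {1}; then 1 ∈ D but 1 ∉ (D ∖ S) ∖ S.

(⊆) fails; (⊇) holds.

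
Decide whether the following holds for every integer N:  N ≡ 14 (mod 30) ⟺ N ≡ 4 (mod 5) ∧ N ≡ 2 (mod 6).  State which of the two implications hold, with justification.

Both directions hold.

[⇒] Suppose N ≡ 14 (mod 30); write N = 30j + 14. Since 5 ∣ 30, reducing mod 5 gives N ≡ 14 ≡ 4 (mod 5); since 6 ∣ 30, reducing mod 6 gives N ≡ 14 ≡ 2 (mod 6).

[⇐] Conversely, if N ≡ 4 (mod 5) and N ≡ 2 (mod 6), then by the Chinese remainder theorem N ≡ 14 (mod 30). This is exactly N ≡ 14 (mod 30).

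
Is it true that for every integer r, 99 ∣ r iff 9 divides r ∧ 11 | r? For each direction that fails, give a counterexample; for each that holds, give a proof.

Equivalent; both directions hold.

[⇒] If 99 ∣ r, write r = 99q. Since 99 = 11·9, r = 9·(11q), so 9 ∣ r; and since 99 = 9·11, r = 11·(9q), so 11 ∣ r.

[⇐] Suppose 9 ∣ r and 11 ∣ r. Any common multiple of 9 and 11 is a multiple of their lcm; here gcd(9, 11) = 1, so lcm(9, 11) = 9·11 = 99, so 99 ∣ r.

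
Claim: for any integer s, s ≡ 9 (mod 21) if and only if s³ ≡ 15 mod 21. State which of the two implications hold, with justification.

(⇒) holds; (⇐) fails.

Converse. This fails: take s = 15. Then 15³ = 3375 ≡ 15 (mod 21), yet 15 ≡ 15 (mod 21), not 9.

Forward direction. Suppose s ≡ 9 (mod 21). Write s = 21j + 9. Then (21j + 9)³ = 9261j³ + 11907j² + 5103j + 729 = 21(441j³ + 567j² + 243j + 34) + 15, so s³ ≡ 15 (mod 21).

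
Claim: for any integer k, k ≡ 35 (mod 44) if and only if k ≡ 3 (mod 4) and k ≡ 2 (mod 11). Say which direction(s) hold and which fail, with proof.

The biconditional holds.

Forward direction. Suppose k ≡ 35 (mod 44); write k = 44j + 35. Since 4 ∣ 44, reducing mod 4 gives k ≡ 35 ≡ 3 (mod 4); since 11 ∣ 44, reducing mod 11 gives k ≡ 35 ≡ 2 (mod 11).

Converse. If k ≡ 3 (mod 4) and k ≡ 2 (mod 11), then by the Chinese remainder theorem k ≡ 35 (mod 44). This is exactly k ≡ 35 (mod 44).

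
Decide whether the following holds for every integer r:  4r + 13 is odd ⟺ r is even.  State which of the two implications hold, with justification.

Only the converse holds.

(→) This fails: take r = 5. Then 4r + 13 = 33, which is odd, yet r = 5 is odd, not even.

(←) Suppose r is even. Since 4 is even, 4r is even for every r, so 4r + 13 has the same parity as 13, which is odd. Hence 4r + 13 is odd.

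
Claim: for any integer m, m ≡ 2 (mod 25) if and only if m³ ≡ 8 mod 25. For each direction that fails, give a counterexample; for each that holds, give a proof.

Both directions hold.

Converse. Suppose m³ ≡ 8 (mod 25). The only residue r in {0, …, 24} with r³ ≡ 8 (mod 25) is r = 2, so m ≡ 2 (mod 25).

Forward direction. Suppose m ≡ 2 (mod 25). Write m = 25j + 2. Then (25j + 2)³ = 15625j³ + 3750j² + 300j + 8 = 25(625j³ + 150j² + 12j) + 8, so m³ ≡ 8 (mod 25).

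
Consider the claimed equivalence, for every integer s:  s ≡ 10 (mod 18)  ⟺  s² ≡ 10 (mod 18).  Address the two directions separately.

(⇒) Suppose s ≡ 10 (mod 18). Write s = 18j + 10. Then (18j + 10)² = 324j² + 360j + 100 = 18(18j² + 20j + 5) + 10, so s² ≡ 10 (mod 18).

(⇐) This fails: take s = 8. Then 8² = 64 ≡ 10 (mod 18), yet 8 ≡ 8 (mod 18), not 10.

The forward direction holds; the converse fails.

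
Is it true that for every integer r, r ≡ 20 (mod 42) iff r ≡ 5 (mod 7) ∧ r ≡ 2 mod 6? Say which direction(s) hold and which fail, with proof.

(→) This fails: r = 20 gives 20 ≡ 20 (mod 42) but 20 ≡ 6 (mod 7), so the conjunction on the right does not hold.

(←) This fails: r = 26 satisfies both congruences on the right (26 ≡ 5 mod 7 and 26 ≡ 2 mod 6) yet 26 ≡ 26 (mod 42), not 20.

Neither direction holds.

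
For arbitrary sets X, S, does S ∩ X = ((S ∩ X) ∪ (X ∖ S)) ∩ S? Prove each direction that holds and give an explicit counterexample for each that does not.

Forward inclusion. Let x ∈ S ∩ X. Then x ∈ X ∩ S, from which x ∈ ((S ∩ X) ∪ (X ∖ S)) ∩ S.

Reverse inclusion. Let x ∈ ((S ∩ X) ∪ (X ∖ S)) ∩ S. Then x ∈ X ∩ S, from which x ∈ S ∩ X.

The two sets are equal.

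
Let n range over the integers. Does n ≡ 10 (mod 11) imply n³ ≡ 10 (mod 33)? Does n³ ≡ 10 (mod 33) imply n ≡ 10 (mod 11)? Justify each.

Only the converse holds.

[⇒] This fails: take n = 21. Then 21 ≡ 10 (mod 11), but 21³ = 9261 ≡ 21 (mod 33), not 10.

[⇐] Conversely, the residues r modulo 33 with r³ ≡ 10 (mod 33) are exactly {10}, and each is ≡ 10 (mod 11).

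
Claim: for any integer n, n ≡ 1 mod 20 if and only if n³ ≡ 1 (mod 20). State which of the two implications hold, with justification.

Both implications hold.

[⇒] Suppose n ≡ 1 mod 20. Write n = 20j + 1. Then (20j + 1)³ = 8000j³ + 1200j² + 60j + 1 = 20(400j³ + 60j² + 3j) + 1, so n³ ≡ 1 (mod 20).

[⇐] Conversely, suppose n³ ≡ 1 (mod 20). The only residue r in {0, …, 19} with r³ ≡ 1 (mod 20) is r = 1, so n ≡ 1 (mod 20).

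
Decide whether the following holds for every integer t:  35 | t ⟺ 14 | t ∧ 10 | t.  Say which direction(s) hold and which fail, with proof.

(⇒) This fails: take t = 35. Certainly 35 ∣ 35, but 14 ∤ 35.

(⇐) Suppose 14 ∣ t and 10 ∣ t. Any common multiple of 14 and 10 is a multiple of their lcm; here lcm(14, 10) = 14·10/gcd(14, 10) = 140/2 = 70, so 70 ∣ t. Since 35 ∣ 70, it follows that 35 ∣ t.

The forward direction fails; the converse holds.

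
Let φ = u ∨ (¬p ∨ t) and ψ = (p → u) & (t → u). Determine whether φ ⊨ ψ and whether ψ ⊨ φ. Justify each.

(⇒) fails; (⇐) holds.

(⇐) Assume the antecedent. If u is true, u ∨ (¬p ∨ t) reduces to true regardless of the other variables. If u is false, the antecedent forces (u = F, t = F, p = F), and u ∨ (¬p ∨ t) holds there. Either way u ∨ (¬p ∨ t) holds.

(⇒) This fails. Under u = F, t = T, p = F, the left side is true but the right side is false.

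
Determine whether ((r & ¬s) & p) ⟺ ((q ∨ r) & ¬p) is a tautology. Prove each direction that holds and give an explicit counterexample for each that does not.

Both directions fail.

(→) This fails. Under s = F, p = T, q = F, r = T, the left side is true but the right side is false.

(←) This fails. Under s = F, p = F, q = T, r = F, the left side is false but the right side is true.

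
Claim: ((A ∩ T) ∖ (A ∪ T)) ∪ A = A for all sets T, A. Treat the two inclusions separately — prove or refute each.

(⊇) Let x ∈ A. Then either x ∈ A and x ∉ T; or x ∈ T ∩ A. In each case x ∈ ((A ∩ T) ∖ (A ∪ T)) ∪ A, so A ⊆ ((A ∩ T) ∖ (A ∪ T)) ∪ A.

(⊆) Let x ∈ ((A ∩ T) ∖ (A ∪ T)) ∪ A. Then either x ∈ A and x ∉ T; or x ∈ T ∩ A. In each case x ∈ A, so ((A ∩ T) ∖ (A ∪ T)) ∪ A ⊆ A.

Both inclusions hold.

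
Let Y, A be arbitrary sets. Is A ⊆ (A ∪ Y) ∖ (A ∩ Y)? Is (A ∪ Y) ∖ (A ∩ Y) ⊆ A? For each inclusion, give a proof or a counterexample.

(⊆) fails and (⊇) fails.

(⊆) This inclusion fails. Take Y = {1}, A = {1}; then 1 ∈ A but 1 ∉ (A ∪ Y) ∖ (A ∩ Y).

(⊇) This inclusion fails. Take Y = {1}, A = ∅; then 1 ∈ (A ∪ Y) ∖ (A ∩ Y) but 1 ∉ A.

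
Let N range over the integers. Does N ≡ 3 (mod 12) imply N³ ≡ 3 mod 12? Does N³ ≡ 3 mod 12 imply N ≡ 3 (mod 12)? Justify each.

Both directions hold; the statement is true.

[⇒] Suppose N ≡ 3 (mod 12). Write N = 12j + 3. Then (12j + 3)³ = 1728j³ + 1296j² + 324j + 27 = 12(144j³ + 108j² + 27j + 2) + 3, so N³ ≡ 3 (mod 12).

[⇐] Conversely, suppose N³ ≡ 3 (mod 12). The only residue r in {0, …, 11} with r³ ≡ 3 (mod 12) is r = 3, so N ≡ 3 (mod 12).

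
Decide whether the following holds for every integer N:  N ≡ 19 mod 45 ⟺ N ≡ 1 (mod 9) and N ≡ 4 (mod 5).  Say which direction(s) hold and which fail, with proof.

Both directions hold.

[⇒] Suppose N ≡ 19 (mod 45); write N = 45j + 19. Since 9 ∣ 45, reducing mod 9 gives N ≡ 19 ≡ 1 (mod 9); since 5 ∣ 45, reducing mod 5 gives N ≡ 19 ≡ 4 (mod 5).

[⇐] Conversely, if N ≡ 1 (mod 9) and N ≡ 4 (mod 5), then by the Chinese remainder theorem N ≡ 19 (mod 45). This is exactly N ≡ 19 (mod 45).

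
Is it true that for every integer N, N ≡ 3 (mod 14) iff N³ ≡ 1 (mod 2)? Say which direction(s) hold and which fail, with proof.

Converse. This fails: take N = 1. Then 1³ = 1 ≡ 1 (mod 2), yet 1 ≡ 1 (mod 14), not 3.

Forward direction. Suppose N ≡ 3 (mod 14). Then N³ ≡ 3³ = 27 (mod 14), and since 2 ∣ 14, also N³ ≡ 1 (mod 2).

The forward direction holds; the converse fails.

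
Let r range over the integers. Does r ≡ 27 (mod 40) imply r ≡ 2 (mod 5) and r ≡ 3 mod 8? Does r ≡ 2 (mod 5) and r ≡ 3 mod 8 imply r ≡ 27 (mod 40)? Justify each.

(→) Suppose r ≡ 27 (mod 40); write r = 40j + 27. Since 5 ∣ 40, reducing mod 5 gives r ≡ 27 ≡ 2 (mod 5); since 8 ∣ 40, reducing mod 8 gives r ≡ 27 ≡ 3 (mod 8).

(←) Conversely, if r ≡ 2 (mod 5) and r ≡ 3 (mod 8), then by the Chinese remainder theorem r ≡ 27 (mod 40). This is exactly r ≡ 27 (mod 40).

The biconditional holds.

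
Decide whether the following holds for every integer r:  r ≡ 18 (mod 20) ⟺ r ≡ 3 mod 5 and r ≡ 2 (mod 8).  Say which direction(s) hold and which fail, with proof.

(⇒) This fails: r = 38 gives 38 ≡ 18 (mod 20) but 38 ≡ 6 (mod 8), so the conjunction on the right does not hold.

(⇐) Conversely, if r ≡ 3 (mod 5) and r ≡ 2 (mod 8), then by the Chinese remainder theorem r ≡ 18 (mod 40). Since 18 ≡ 18 (mod 20) and 20 ∣ 40, we get r ≡ 18 (mod 20).

Only the reverse direction holds.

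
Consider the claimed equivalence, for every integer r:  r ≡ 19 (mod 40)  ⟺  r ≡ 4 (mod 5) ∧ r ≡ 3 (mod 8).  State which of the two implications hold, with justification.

(⇒) Suppose r ≡ 19 (mod 40); write r = 40j + 19. Since 5 ∣ 40, reducing mod 5 gives r ≡ 19 ≡ 4 (mod 5); since 8 ∣ 40, reducing mod 8 gives r ≡ 19 ≡ 3 (mod 8).

(⇐) Conversely, if r ≡ 4 (mod 5) and r ≡ 3 (mod 8), then by the Chinese remainder theorem r ≡ 19 (mod 40). This is exactly r ≡ 19 (mod 40).

Both directions hold; the statement is true.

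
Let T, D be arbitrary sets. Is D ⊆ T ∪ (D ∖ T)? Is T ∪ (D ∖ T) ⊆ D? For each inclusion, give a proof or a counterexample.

The sets are not equal: only the forward inclusion holds.

(⟹) Let x ∈ D. Then either x ∈ D and x ∉ T; or x ∈ T ∩ D. In each case x ∈ T ∪ (D ∖ T), so D ⊆ T ∪ (D ∖ T).

(⟸) This inclusion fails. Take T = {1}, D = ∅; then 1 ∈ T ∪ (D ∖ T) but 1 ∉ D.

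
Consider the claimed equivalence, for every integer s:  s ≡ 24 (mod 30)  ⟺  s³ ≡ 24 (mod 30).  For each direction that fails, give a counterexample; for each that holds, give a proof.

[⇒] Suppose s ≡ 24 (mod 30). Write s = 30j + 24. Then (30j + 24)³ = 27000j³ + 64800j² + 51840j + 13824 = 30(900j³ + 2160j² + 1728j + 460) + 24, so s³ ≡ 24 (mod 30).

[⇐] Conversely, suppose s³ ≡ 24 (mod 30). The only residue r in {0, …, 29} with r³ ≡ 24 (mod 30) is r = 24, so s ≡ 24 (mod 30).

Both directions hold; the statement is true.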